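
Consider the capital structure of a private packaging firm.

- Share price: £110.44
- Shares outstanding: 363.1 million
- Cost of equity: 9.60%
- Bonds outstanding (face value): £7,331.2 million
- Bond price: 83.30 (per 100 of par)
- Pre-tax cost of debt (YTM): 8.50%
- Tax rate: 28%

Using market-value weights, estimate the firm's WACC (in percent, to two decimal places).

Market value of equity E = 110.44 × 363.1m = 40100.764m. Market value of debt D = 7331.2m × 83.3/100 = 6106.8896m.
Total capital V = 40100.764 + 6106.8896 = 46207.6536.
Equity: weight = 40100.764/46207.6536 = 0.8678; cost = 9.6%.
Bonds outstanding: weight = 6106.8896/46207.6536 = 0.1322; after-tax cost = 8.5% × (1 − 28%) = 6.1200%.
WACC = 0.8678 × 9.6000% + 0.1322 × 6.1200% = 9.1401%.

9.14%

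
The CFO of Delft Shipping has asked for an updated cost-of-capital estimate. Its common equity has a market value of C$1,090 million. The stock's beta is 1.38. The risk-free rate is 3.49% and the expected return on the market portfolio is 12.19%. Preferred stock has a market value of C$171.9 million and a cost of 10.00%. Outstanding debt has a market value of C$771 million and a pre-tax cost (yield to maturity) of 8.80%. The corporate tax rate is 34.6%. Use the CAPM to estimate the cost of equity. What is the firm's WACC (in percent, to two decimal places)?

Market risk premium = 12.19% − 3.49% = 8.7%.
Cost of equity via CAPM: Re = 3.49% + 1.38 × 8.7% = 15.4960%.
Total capital V = 1090 + 171.9 + 771 = 2032.9.
Equity: weight = 1090/2032.9 = 0.5362; cost = 15.496%.
Preferred: weight = 171.9/2032.9 = 0.0846; cost = 10%.
Debt: weight = 771/2032.9 = 0.3793; after-tax cost = 8.8% × (1 − 34.6%) = 5.7552%.
WACC = 0.5362 × 15.4960% + 0.0846 × 10.0000% + 0.3793 × 5.7552% = 11.3370%.

11.34%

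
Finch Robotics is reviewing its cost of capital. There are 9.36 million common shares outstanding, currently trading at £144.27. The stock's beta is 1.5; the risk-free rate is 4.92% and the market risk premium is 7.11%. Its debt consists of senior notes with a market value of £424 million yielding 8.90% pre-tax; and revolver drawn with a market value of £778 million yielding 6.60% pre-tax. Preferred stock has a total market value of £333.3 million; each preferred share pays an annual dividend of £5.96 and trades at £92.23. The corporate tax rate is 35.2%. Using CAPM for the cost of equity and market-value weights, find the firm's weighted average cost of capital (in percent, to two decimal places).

10.04%

Cost of equity via CAPM: Re = 4.92% + 1.5 × 7.11% = 15.5850%.
Cost of preferred: Rp = 5.96 / 92.23 = 6.4621%.
Market value of equity E = 144.27 × 9.36m = 1350.3672m.
Total capital V = 1350.3672 + 333.3 + 424 + 778 = 2885.6672.
Equity: weight = 1350.3672/2885.6672 = 0.4680; cost = 15.585%.
Preferred: weight = 333.3/2885.6672 = 0.1155; cost = 6.4621%.
Senior notes: weight = 424/2885.6672 = 0.1469; after-tax cost = 8.9% × (1 − 35.2%) = 5.7672%.
Revolver drawn: weight = 778/2885.6672 = 0.2696; after-tax cost = 6.6% × (1 − 35.2%) = 4.2768%.
WACC = 0.4680 × 15.5850% + 0.1155 × 6.4621% + 0.1469 × 5.7672% + 0.2696 × 4.2768% = 10.0399%.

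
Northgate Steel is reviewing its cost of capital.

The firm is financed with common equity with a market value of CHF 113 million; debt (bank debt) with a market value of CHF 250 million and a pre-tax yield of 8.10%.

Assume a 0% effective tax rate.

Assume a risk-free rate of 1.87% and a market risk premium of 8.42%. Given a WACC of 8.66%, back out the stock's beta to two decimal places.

0.95

Total capital V = 113 + 250 = 363.
Equity weight = 113/363 = 0.3113.
Bank debt weight = 250/363 = 0.6887.
Debt contribution = 0.6887 × 8.1% × (1 − 0%) = 5.5785%.
Required equity contribution = 8.66% − 5.5785% = 3.0815%  ⇒  Re = 9.8989%.
CAPM: 9.8989% = 1.87% + β × 8.42%  ⇒  β = 0.9536.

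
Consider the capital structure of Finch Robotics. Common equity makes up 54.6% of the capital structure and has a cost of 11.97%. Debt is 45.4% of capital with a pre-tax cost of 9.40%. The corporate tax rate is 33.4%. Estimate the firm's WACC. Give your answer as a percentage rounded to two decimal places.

9.38%

After-tax cost of debt = 9.4% × (1 − 33.4%) = 6.2604%.
WACC = 0.546 × 11.9700% + 0.454 × 6.2604% = 9.3778%.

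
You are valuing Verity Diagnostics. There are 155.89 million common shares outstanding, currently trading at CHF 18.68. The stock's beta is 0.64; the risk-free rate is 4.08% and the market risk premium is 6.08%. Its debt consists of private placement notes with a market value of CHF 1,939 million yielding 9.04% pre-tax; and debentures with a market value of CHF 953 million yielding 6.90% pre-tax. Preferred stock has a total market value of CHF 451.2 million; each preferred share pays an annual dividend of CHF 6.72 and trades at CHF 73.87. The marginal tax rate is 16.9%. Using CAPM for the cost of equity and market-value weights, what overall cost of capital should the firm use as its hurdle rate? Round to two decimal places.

7.57%

Cost of equity via CAPM: Re = 4.08% + 0.64 × 6.08% = 7.9712%.
Cost of preferred: Rp = 6.72 / 73.87 = 9.0971%.
Market value of equity E = 18.68 × 155.89m = 2912.0252m.
Total capital V = 2912.0252 + 451.2 + 1939 + 953 = 6255.2252.
Equity: weight = 2912.0252/6255.2252 = 0.4655; cost = 7.9712%.
Preferred: weight = 451.2/6255.2252 = 0.0721; cost = 9.0971%.
Private placement notes: weight = 1939/6255.2252 = 0.3100; after-tax cost = 9.04% × (1 − 16.9%) = 7.5122%.
Debentures: weight = 953/6255.2252 = 0.1524; after-tax cost = 6.9% × (1 − 16.9%) = 5.7339%.
WACC = 0.4655 × 7.9712% + 0.0721 × 9.0971% + 0.3100 × 7.5122% + 0.1524 × 5.7339% = 7.5693%.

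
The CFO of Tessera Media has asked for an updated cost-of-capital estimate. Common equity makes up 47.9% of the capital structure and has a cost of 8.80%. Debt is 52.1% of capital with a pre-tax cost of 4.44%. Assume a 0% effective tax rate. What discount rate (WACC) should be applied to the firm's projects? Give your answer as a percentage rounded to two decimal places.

After-tax cost of debt = 4.44% × (1 − 0%) = 4.4400%.
WACC = 0.479 × 8.8000% + 0.521 × 4.4400% = 6.5284%.

6.53%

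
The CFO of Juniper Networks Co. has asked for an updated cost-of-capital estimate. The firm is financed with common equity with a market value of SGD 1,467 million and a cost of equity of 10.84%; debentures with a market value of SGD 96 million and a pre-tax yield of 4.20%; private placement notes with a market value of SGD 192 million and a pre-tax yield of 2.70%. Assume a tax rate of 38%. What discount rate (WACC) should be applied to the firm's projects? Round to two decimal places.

Total capital V = 1467 + 96 + 192 = 1755.
Equity: weight = 1467/1755 = 0.8359; cost = 10.84%.
Debentures: weight = 96/1755 = 0.0547; after-tax cost = 4.2% × (1 − 38%) = 2.6040%.
Private placement notes: weight = 192/1755 = 0.1094; after-tax cost = 2.7% × (1 − 38%) = 1.6740%.
WACC = 0.8359 × 10.8400% + 0.0547 × 2.6040% + 0.1094 × 1.6740% = 9.3867%.

9.39%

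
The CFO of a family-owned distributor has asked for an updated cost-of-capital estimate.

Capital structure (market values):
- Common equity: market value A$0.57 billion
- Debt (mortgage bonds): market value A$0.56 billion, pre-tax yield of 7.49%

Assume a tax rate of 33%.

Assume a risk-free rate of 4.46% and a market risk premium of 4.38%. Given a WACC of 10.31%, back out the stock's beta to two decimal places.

Total capital V = 0.57 + 0.56 = 1.13.
Equity weight = 0.57/1.13 = 0.5044.
Mortgage bonds weight = 0.56/1.13 = 0.4956.
Debt contribution = 0.4956 × 7.49% × (1 − 33%) = 2.4869%.
Required equity contribution = 10.31% − 2.4869% = 7.8231%  ⇒  Re = 15.5089%.
CAPM: 15.5089% = 4.46% + β × 4.38%  ⇒  β = 2.5226.

2.52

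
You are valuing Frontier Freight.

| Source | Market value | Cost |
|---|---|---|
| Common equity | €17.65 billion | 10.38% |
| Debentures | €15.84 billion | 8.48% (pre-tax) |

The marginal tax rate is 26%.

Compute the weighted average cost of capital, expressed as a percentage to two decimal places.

Total capital V = 17.65 + 15.84 = 33.49.
Equity: weight = 17.65/33.49 = 0.5270; cost = 10.38%.
Debentures: weight = 15.84/33.49 = 0.4730; after-tax cost = 8.48% × (1 − 26%) = 6.2752%.
WACC = 0.5270 × 10.3800% + 0.4730 × 6.2752% = 8.4385%.

8.44%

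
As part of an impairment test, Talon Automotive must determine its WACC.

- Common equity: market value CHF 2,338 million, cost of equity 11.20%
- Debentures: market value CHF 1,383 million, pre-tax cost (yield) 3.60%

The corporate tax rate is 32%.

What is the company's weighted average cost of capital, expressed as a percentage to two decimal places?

7.95%

Total capital V = 2338 + 1383 = 3721.
Equity: weight = 2338/3721 = 0.6283; cost = 11.2%.
Debentures: weight = 1383/3721 = 0.3717; after-tax cost = 3.6% × (1 − 32%) = 2.4480%.
WACC = 0.6283 × 11.2000% + 0.3717 × 2.4480% = 7.9471%.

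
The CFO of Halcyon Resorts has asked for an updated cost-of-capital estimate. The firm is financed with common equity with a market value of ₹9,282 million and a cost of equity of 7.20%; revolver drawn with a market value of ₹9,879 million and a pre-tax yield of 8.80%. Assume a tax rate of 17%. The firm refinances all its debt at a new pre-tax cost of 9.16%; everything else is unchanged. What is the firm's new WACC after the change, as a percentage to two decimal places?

After the change:
Total capital V = 9282 + 9879 = 19161.
Equity: weight = 9282/19161 = 0.4844; cost = 7.2%.
Revolver drawn: weight = 9879/19161 = 0.5156; after-tax cost = 9.16% × (1 − 17%) = 7.6028%.
WACC = 0.4844 × 7.2000% + 0.5156 × 7.6028% = 7.4077%.

7.41%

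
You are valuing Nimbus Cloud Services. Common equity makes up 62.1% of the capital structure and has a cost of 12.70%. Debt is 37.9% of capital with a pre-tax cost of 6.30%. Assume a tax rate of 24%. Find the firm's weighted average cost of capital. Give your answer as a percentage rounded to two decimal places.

After-tax cost of debt = 6.3% × (1 − 24%) = 4.7880%.
WACC = 0.621 × 12.7000% + 0.379 × 4.7880% = 9.7014%.

9.70%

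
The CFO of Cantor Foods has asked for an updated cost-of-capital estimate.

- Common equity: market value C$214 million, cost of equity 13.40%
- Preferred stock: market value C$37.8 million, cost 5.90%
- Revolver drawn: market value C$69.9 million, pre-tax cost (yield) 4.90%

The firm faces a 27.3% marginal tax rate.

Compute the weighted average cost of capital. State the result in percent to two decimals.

10.38%

Total capital V = 214 + 37.8 + 69.9 = 321.7.
Equity: weight = 214/321.7 = 0.6652; cost = 13.4%.
Preferred: weight = 37.8/321.7 = 0.1175; cost = 5.9%.
Revolver drawn: weight = 69.9/321.7 = 0.2173; after-tax cost = 4.9% × (1 − 27.3%) = 3.5623%.
WACC = 0.6652 × 13.4000% + 0.1175 × 5.9000% + 0.2173 × 3.5623% = 10.3812%.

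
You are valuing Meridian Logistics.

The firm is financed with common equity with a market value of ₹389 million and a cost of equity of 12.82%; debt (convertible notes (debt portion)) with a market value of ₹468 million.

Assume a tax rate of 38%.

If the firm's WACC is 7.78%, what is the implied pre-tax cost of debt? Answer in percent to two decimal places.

5.79%

Total capital V = 389 + 468 = 857.
Equity weight = 389/857 = 0.4539.
Convertible notes (debt portion) weight = 468/857 = 0.5461.
Equity contribution = 0.4539 × 12.82% = 5.8191%.
Remaining for debt = 7.78% − 5.8191% = 1.9609%.
Rd × (1 − 38%) × 0.5461 = 1.9609%  ⇒  Rd = 5.7916%.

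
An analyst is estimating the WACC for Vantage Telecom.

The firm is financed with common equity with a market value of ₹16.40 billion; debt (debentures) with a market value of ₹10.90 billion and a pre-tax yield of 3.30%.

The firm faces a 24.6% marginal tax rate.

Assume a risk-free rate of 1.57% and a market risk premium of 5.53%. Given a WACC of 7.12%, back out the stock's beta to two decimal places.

Total capital V = 16.4 + 10.9 = 27.3.
Equity weight = 16.4/27.3 = 0.6007.
Debentures weight = 10.9/27.3 = 0.3993.
Debt contribution = 0.3993 × 3.3% × (1 − 24.6%) = 0.9935%.
Required equity contribution = 7.12% − 0.9935% = 6.1265%  ⇒  Re = 10.1985%.
CAPM: 10.1985% = 1.57% + β × 5.53%  ⇒  β = 1.5603.

1.56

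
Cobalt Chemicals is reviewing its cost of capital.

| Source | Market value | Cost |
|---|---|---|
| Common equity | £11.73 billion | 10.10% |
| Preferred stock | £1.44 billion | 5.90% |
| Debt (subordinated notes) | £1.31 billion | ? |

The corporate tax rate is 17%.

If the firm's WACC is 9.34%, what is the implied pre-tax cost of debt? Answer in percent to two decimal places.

Total capital V = 11.73 + 1.44 + 1.31 = 14.48.
Equity weight = 11.73/14.48 = 0.8101.
Preferred weight = 1.44/14.48 = 0.0994.
Subordinated notes weight = 1.31/14.48 = 0.0905.
Equity contribution = 0.8101 × 10.1% = 8.1818%.
Preferred contribution = 0.0994 × 5.9% = 0.5867%.
Remaining for debt = 9.34% − 8.7686% = 0.5714%.
Rd × (1 − 17%) × 0.0905 = 0.5714%  ⇒  Rd = 7.6099%.

7.61%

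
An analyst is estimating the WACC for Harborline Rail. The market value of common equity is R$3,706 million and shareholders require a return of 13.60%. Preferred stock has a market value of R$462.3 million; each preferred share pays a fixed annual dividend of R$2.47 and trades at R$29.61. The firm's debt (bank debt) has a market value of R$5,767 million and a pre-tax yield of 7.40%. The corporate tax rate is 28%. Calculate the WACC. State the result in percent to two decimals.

Cost of preferred: Rp = 2.47 / 29.61 = 8.3418%.
Total capital V = 3706 + 462.3 + 5767 = 9935.3.
Equity: weight = 3706/9935.3 = 0.3730; cost = 13.6%.
Preferred: weight = 462.3/9935.3 = 0.0465; cost = 8.3418%.
Bank debt: weight = 5767/9935.3 = 0.5805; after-tax cost = 7.4% × (1 − 28%) = 5.3280%.
WACC = 0.3730 × 13.6000% + 0.0465 × 8.3418% + 0.5805 × 5.3280% = 8.5538%.

8.55%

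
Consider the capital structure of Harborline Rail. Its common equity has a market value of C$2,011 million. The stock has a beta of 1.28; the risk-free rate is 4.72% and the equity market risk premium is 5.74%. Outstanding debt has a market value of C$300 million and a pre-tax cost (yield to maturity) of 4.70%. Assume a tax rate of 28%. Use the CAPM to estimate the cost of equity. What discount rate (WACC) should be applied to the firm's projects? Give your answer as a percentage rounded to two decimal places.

10.94%

Cost of equity via CAPM: Re = 4.72% + 1.28 × 5.74% = 12.0672%.
Total capital V = 2011 + 300 = 2311.
Equity: weight = 2011/2311 = 0.8702; cost = 12.0672%.
Debt: weight = 300/2311 = 0.1298; after-tax cost = 4.7% × (1 − 28%) = 3.3840%.
WACC = 0.8702 × 12.0672% + 0.1298 × 3.3840% = 10.9400%.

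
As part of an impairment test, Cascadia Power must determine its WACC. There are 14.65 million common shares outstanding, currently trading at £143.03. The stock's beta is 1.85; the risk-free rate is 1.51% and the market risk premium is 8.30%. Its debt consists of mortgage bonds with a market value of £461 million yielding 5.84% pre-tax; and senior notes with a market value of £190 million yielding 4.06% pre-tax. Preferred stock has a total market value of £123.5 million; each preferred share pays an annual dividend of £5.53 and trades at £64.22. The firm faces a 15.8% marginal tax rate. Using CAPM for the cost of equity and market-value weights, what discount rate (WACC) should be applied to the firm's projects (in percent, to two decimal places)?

Cost of equity via CAPM: Re = 1.51% + 1.85 × 8.3% = 16.8650%.
Cost of preferred: Rp = 5.53 / 64.22 = 8.6110%.
Market value of equity E = 143.03 × 14.65m = 2095.3895m.
Total capital V = 2095.3895 + 123.5 + 461 + 190 = 2869.8895.
Equity: weight = 2095.3895/2869.8895 = 0.7301; cost = 16.865%.
Preferred: weight = 123.5/2869.8895 = 0.0430; cost = 8.611%.
Mortgage bonds: weight = 461/2869.8895 = 0.1606; after-tax cost = 5.84% × (1 − 15.8%) = 4.9173%.
Senior notes: weight = 190/2869.8895 = 0.0662; after-tax cost = 4.06% × (1 − 15.8%) = 3.4185%.
WACC = 0.7301 × 16.8650% + 0.0430 × 8.6110% + 0.1606 × 4.9173% + 0.0662 × 3.4185% = 13.7004%.

13.70%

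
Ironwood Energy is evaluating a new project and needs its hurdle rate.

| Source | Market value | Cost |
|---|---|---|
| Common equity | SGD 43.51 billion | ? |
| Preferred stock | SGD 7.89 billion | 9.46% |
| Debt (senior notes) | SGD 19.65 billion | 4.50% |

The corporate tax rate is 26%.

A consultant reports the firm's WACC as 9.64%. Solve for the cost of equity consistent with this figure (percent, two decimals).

12.52%

Total capital V = 43.51 + 7.89 + 19.65 = 71.05.
Equity weight = 43.51/71.05 = 0.6124.
Preferred weight = 7.89/71.05 = 0.1110.
Senior notes weight = 19.65/71.05 = 0.2766.
Debt contribution = 0.2766 × 4.5% × (1 − 26%) = 0.9210%.
Preferred contribution = 0.1110 × 9.46% = 1.0505%.
Required equity contribution = 9.64% − 1.9715% = 7.6685%.
Re = 7.6685% / 0.6124 = 12.5224%.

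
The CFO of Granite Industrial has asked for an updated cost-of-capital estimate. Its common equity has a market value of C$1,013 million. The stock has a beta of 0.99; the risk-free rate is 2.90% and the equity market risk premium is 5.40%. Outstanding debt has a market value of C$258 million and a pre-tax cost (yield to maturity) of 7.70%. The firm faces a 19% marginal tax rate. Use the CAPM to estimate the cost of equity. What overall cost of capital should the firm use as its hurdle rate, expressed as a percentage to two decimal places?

7.84%

Cost of equity via CAPM: Re = 2.9% + 0.99 × 5.4% = 8.2460%.
Total capital V = 1013 + 258 = 1271.
Equity: weight = 1013/1271 = 0.7970; cost = 8.246%.
Debt: weight = 258/1271 = 0.2030; after-tax cost = 7.7% × (1 − 19%) = 6.2370%.
WACC = 0.7970 × 8.2460% + 0.2030 × 6.2370% = 7.8382%.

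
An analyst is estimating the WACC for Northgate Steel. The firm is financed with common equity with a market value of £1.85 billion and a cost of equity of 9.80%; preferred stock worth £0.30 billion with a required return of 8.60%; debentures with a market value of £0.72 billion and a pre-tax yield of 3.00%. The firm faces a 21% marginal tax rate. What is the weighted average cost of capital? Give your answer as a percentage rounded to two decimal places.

7.81%

Total capital V = 1.85 + 0.3 + 0.72 = 2.87.
Equity: weight = 1.85/2.87 = 0.6446; cost = 9.8%.
Preferred: weight = 0.3/2.87 = 0.1045; cost = 8.6%.
Debentures: weight = 0.72/2.87 = 0.2509; after-tax cost = 3% × (1 − 21%) = 2.3700%.
WACC = 0.6446 × 9.8000% + 0.1045 × 8.6000% + 0.2509 × 2.3700% = 7.8106%.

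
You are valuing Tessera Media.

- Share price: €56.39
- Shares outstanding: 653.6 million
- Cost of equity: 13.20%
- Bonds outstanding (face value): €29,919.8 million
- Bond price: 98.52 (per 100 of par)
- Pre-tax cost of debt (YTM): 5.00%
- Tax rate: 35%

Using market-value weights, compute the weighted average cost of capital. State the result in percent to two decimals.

Market value of equity E = 56.39 × 653.6m = 36856.504m. Market value of debt D = 29919.8m × 98.52/100 = 29476.98696m.
Total capital V = 36856.504 + 29476.98696 = 66333.49096.
Equity: weight = 36856.504/66333.49096 = 0.5556; cost = 13.2%.
Bonds outstanding: weight = 29476.98696/66333.49096 = 0.4444; after-tax cost = 5% × (1 − 35%) = 3.2500%.
WACC = 0.5556 × 13.2000% + 0.4444 × 3.2500% = 8.7785%.

8.78%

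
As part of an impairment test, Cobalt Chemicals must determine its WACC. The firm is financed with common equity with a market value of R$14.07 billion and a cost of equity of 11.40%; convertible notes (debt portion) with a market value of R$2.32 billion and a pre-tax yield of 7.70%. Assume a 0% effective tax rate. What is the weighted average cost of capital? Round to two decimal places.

Total capital V = 14.07 + 2.32 = 16.39.
Equity: weight = 14.07/16.39 = 0.8585; cost = 11.4%.
Convertible notes (debt portion): weight = 2.32/16.39 = 0.1415; after-tax cost = 7.7% × (1 − 0%) = 7.7000%.
WACC = 0.8585 × 11.4000% + 0.1415 × 7.7000% = 10.8763%.

10.88%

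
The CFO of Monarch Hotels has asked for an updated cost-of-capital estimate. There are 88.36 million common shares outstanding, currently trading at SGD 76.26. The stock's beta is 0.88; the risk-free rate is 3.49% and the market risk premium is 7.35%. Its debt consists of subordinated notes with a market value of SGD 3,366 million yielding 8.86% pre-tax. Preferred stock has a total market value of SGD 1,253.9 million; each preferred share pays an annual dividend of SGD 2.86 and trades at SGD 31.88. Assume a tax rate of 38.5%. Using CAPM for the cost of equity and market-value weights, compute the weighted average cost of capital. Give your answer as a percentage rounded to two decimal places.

Cost of equity via CAPM: Re = 3.49% + 0.88 × 7.35% = 9.9580%.
Cost of preferred: Rp = 2.86 / 31.88 = 8.9711%.
Market value of equity E = 76.26 × 88.36m = 6738.3336m.
Total capital V = 6738.3336 + 1253.9 + 3366 = 11358.2336.
Equity: weight = 6738.3336/11358.2336 = 0.5933; cost = 9.958%.
Preferred: weight = 1253.9/11358.2336 = 0.1104; cost = 8.9711%.
Subordinated notes: weight = 3366/11358.2336 = 0.2963; after-tax cost = 8.86% × (1 − 38.5%) = 5.4489%.
WACC = 0.5933 × 9.9580% + 0.1104 × 8.9711% + 0.2963 × 5.4489% = 8.5128%.

8.51%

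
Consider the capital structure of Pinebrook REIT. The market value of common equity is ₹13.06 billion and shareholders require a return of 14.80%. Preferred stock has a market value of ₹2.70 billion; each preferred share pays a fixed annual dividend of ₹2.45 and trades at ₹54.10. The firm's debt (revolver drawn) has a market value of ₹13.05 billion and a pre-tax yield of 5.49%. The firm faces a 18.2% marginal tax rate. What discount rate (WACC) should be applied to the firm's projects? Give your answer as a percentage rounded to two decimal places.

Cost of preferred: Rp = 2.45 / 54.1 = 4.5287%.
Total capital V = 13.06 + 2.7 + 13.05 = 28.81.
Equity: weight = 13.06/28.81 = 0.4533; cost = 14.8%.
Preferred: weight = 2.7/28.81 = 0.0937; cost = 4.5287%.
Revolver drawn: weight = 13.05/28.81 = 0.4530; after-tax cost = 5.49% × (1 − 18.2%) = 4.4908%.
WACC = 0.4533 × 14.8000% + 0.0937 × 4.5287% + 0.4530 × 4.4908% = 9.1677%.

9.17%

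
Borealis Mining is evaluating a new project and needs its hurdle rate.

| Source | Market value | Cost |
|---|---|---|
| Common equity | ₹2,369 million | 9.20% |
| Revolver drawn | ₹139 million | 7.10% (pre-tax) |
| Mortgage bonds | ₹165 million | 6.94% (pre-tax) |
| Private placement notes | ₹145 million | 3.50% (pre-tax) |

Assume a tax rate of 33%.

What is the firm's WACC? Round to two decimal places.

8.36%

Total capital V = 2369 + 139 + 165 + 145 = 2818.
Equity: weight = 2369/2818 = 0.8407; cost = 9.2%.
Revolver drawn: weight = 139/2818 = 0.0493; after-tax cost = 7.1% × (1 − 33%) = 4.7570%.
Mortgage bonds: weight = 165/2818 = 0.0586; after-tax cost = 6.94% × (1 − 33%) = 4.6498%.
Private placement notes: weight = 145/2818 = 0.0515; after-tax cost = 3.5% × (1 − 33%) = 2.3450%.
WACC = 0.8407 × 9.2000% + 0.0493 × 4.7570% + 0.0586 × 4.6498% + 0.0515 × 2.3450% = 8.3617%.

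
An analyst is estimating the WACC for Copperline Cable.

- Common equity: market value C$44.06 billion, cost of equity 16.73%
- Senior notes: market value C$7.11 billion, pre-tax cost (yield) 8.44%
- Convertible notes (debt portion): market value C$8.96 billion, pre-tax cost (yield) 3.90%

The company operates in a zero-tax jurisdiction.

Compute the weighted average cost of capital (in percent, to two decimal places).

Total capital V = 44.06 + 7.11 + 8.96 = 60.13.
Equity: weight = 44.06/60.13 = 0.7327; cost = 16.73%.
Senior notes: weight = 7.11/60.13 = 0.1182; after-tax cost = 8.44% × (1 − 0%) = 8.4400%.
Convertible notes (debt portion): weight = 8.96/60.13 = 0.1490; after-tax cost = 3.9% × (1 − 0%) = 3.9000%.
WACC = 0.7327 × 16.7300% + 0.1182 × 8.4400% + 0.1490 × 3.9000% = 13.8380%.

13.84%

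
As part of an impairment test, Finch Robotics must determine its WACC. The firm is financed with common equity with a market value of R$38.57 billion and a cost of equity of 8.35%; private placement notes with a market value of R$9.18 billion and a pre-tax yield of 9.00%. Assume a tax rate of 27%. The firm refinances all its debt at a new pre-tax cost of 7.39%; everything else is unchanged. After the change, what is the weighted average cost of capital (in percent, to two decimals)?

After the change:
Total capital V = 38.57 + 9.18 = 47.75.
Equity: weight = 38.57/47.75 = 0.8077; cost = 8.35%.
Private placement notes: weight = 9.18/47.75 = 0.1923; after-tax cost = 7.39% × (1 − 27%) = 5.3947%.
WACC = 0.8077 × 8.3500% + 0.1923 × 5.3947% = 7.7818%.

7.78%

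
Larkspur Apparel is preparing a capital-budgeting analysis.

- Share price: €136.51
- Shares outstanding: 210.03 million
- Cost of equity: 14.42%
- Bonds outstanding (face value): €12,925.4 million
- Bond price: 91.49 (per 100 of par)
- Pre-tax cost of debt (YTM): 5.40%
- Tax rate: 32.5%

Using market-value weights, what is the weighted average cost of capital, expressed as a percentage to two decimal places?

Market value of equity E = 136.51 × 210.03m = 28671.1953m. Market value of debt D = 12925.4m × 91.49/100 = 11825.44846m.
Total capital V = 28671.1953 + 11825.44846 = 40496.64376.
Equity: weight = 28671.1953/40496.64376 = 0.7080; cost = 14.42%.
Bonds outstanding: weight = 11825.44846/40496.64376 = 0.2920; after-tax cost = 5.4% × (1 − 32.5%) = 3.6450%.
WACC = 0.7080 × 14.4200% + 0.2920 × 3.6450% = 11.2736%.

11.27%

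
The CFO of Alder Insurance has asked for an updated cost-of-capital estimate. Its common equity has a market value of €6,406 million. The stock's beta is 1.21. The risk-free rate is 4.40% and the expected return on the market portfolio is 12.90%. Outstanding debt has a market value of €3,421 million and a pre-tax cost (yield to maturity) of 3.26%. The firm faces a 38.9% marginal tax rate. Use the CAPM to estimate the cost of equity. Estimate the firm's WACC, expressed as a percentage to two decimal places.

Market risk premium = 12.9% − 4.4% = 8.5%.
Cost of equity via CAPM: Re = 4.4% + 1.21 × 8.5% = 14.6850%.
Total capital V = 6406 + 3421 = 9827.
Equity: weight = 6406/9827 = 0.6519; cost = 14.685%.
Debt: weight = 3421/9827 = 0.3481; after-tax cost = 3.26% × (1 − 38.9%) = 1.9919%.
WACC = 0.6519 × 14.6850% + 0.3481 × 1.9919% = 10.2662%.

10.27%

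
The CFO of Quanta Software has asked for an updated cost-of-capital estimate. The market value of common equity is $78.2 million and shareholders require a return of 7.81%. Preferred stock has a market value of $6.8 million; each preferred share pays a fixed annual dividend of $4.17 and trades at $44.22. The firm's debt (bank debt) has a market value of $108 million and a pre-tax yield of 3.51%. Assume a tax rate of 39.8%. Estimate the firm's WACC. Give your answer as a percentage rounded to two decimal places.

4.68%

Cost of preferred: Rp = 4.17 / 44.22 = 9.4301%.
Total capital V = 78.2 + 6.8 + 108 = 193.
Equity: weight = 78.2/193 = 0.4052; cost = 7.81%.
Preferred: weight = 6.8/193 = 0.0352; cost = 9.4301%.
Bank debt: weight = 108/193 = 0.5596; after-tax cost = 3.51% × (1 − 39.8%) = 2.1130%.
WACC = 0.4052 × 7.8100% + 0.0352 × 9.4301% + 0.5596 × 2.1130% = 4.6791%.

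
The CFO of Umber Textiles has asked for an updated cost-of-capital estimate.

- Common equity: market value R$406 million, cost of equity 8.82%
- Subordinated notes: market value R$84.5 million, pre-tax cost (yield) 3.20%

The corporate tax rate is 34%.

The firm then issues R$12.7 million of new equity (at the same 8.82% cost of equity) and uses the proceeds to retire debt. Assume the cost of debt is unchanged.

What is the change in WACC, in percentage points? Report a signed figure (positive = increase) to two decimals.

+0.17 pp

Current WACC:
Total capital V = 406 + 84.5 = 490.5.
Equity: weight = 406/490.5 = 0.8277; cost = 8.82%.
Subordinated notes: weight = 84.5/490.5 = 0.1723; after-tax cost = 3.2% × (1 − 34%) = 2.1120%.
WACC = 0.8277 × 8.8200% + 0.1723 × 2.1120% = 7.6644%.
After the change:
Total capital V = 418.7 + 71.8 = 490.5.
Equity: weight = 418.7/490.5 = 0.8536; cost = 8.82%.
Subordinated notes: weight = 71.8/490.5 = 0.1464; after-tax cost = 3.2% × (1 − 34%) = 2.1120%.
WACC = 0.8536 × 8.8200% + 0.1464 × 2.1120% = 7.8381%.
Change in WACC = 7.8381% − 7.6644% = 0.1737 pp.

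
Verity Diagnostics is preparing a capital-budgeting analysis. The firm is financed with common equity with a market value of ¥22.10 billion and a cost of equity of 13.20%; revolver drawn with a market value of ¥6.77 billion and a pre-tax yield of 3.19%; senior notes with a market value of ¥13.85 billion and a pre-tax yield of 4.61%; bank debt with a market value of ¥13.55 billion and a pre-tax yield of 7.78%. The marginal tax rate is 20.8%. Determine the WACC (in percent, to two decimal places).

7.87%

Total capital V = 22.1 + 6.77 + 13.85 + 13.55 = 56.27.
Equity: weight = 22.1/56.27 = 0.3927; cost = 13.2%.
Revolver drawn: weight = 6.77/56.27 = 0.1203; after-tax cost = 3.19% × (1 − 20.8%) = 2.5265%.
Senior notes: weight = 13.85/56.27 = 0.2461; after-tax cost = 4.61% × (1 − 20.8%) = 3.6511%.
Bank debt: weight = 13.55/56.27 = 0.2408; after-tax cost = 7.78% × (1 − 20.8%) = 6.1618%.
WACC = 0.3927 × 13.2000% + 0.1203 × 2.5265% + 0.2461 × 3.6511% + 0.2408 × 6.1618% = 7.8707%.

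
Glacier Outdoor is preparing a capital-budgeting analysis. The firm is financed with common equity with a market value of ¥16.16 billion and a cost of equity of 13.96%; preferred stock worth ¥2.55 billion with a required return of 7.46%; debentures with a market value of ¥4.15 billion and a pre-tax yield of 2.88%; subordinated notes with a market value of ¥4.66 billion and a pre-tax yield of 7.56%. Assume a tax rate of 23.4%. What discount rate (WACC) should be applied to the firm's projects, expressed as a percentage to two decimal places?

Total capital V = 16.16 + 2.55 + 4.15 + 4.66 = 27.52.
Equity: weight = 16.16/27.52 = 0.5872; cost = 13.96%.
Preferred: weight = 2.55/27.52 = 0.0927; cost = 7.46%.
Debentures: weight = 4.15/27.52 = 0.1508; after-tax cost = 2.88% × (1 − 23.4%) = 2.2061%.
Subordinated notes: weight = 4.66/27.52 = 0.1693; after-tax cost = 7.56% × (1 − 23.4%) = 5.7910%.
WACC = 0.5872 × 13.9600% + 0.0927 × 7.4600% + 0.1508 × 2.2061% + 0.1693 × 5.7910% = 10.2020%.

10.20%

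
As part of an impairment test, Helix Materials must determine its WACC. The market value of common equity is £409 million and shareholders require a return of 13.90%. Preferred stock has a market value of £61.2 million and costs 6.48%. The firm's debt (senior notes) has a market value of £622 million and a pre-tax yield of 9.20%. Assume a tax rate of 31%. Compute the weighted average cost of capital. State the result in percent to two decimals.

Total capital V = 409 + 61.2 + 622 = 1092.2.
Equity: weight = 409/1092.2 = 0.3745; cost = 13.9%.
Preferred: weight = 61.2/1092.2 = 0.0560; cost = 6.48%.
Senior notes: weight = 622/1092.2 = 0.5695; after-tax cost = 9.2% × (1 − 31%) = 6.3480%.
WACC = 0.3745 × 13.9000% + 0.0560 × 6.4800% + 0.5695 × 6.3480% = 9.1834%.

9.18%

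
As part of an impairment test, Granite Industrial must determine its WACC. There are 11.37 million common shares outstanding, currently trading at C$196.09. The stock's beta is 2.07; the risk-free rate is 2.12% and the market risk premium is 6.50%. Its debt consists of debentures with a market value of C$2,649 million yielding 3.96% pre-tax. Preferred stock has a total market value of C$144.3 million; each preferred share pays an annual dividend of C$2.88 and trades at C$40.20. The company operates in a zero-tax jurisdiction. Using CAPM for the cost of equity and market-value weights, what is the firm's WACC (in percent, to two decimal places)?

Cost of equity via CAPM: Re = 2.12% + 2.07 × 6.5% = 15.5750%.
Cost of preferred: Rp = 2.88 / 40.2 = 7.1642%.
Market value of equity E = 196.09 × 11.37m = 2229.5433m.
Total capital V = 2229.5433 + 144.3 + 2649 = 5022.8433.
Equity: weight = 2229.5433/5022.8433 = 0.4439; cost = 15.575%.
Preferred: weight = 144.3/5022.8433 = 0.0287; cost = 7.1642%.
Debentures: weight = 2649/5022.8433 = 0.5274; after-tax cost = 3.96% × (1 − 0%) = 3.9600%.
WACC = 0.4439 × 15.5750% + 0.0287 × 7.1642% + 0.5274 × 3.9600% = 9.2077%.

9.21%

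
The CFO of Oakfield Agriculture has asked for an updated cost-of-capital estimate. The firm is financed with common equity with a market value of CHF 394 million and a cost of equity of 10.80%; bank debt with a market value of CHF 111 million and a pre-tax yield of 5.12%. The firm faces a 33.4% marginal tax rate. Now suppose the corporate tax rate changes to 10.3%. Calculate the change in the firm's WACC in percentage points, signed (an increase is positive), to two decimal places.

+0.26 pp

Current WACC:
Total capital V = 394 + 111 = 505.
Equity: weight = 394/505 = 0.7802; cost = 10.8%.
Bank debt: weight = 111/505 = 0.2198; after-tax cost = 5.12% × (1 − 33.4%) = 3.4099%.
WACC = 0.7802 × 10.8000% + 0.2198 × 3.4099% = 9.1756%.
After the change:
Total capital V = 394 + 111 = 505.
Equity: weight = 394/505 = 0.7802; cost = 10.8%.
Bank debt: weight = 111/505 = 0.2198; after-tax cost = 5.12% × (1 − 10.3%) = 4.5926%.
WACC = 0.7802 × 10.8000% + 0.2198 × 4.5926% = 9.4356%.
Change in WACC = 9.4356% − 9.1756% = 0.2600 pp.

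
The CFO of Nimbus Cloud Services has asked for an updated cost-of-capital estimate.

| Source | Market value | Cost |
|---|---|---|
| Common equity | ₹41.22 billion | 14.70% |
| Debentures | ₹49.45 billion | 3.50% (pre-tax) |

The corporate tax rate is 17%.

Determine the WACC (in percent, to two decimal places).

Total capital V = 41.22 + 49.45 = 90.67.
Equity: weight = 41.22/90.67 = 0.4546; cost = 14.7%.
Debentures: weight = 49.45/90.67 = 0.5454; after-tax cost = 3.5% × (1 − 17%) = 2.9050%.
WACC = 0.4546 × 14.7000% + 0.5454 × 2.9050% = 8.2672%.

8.27%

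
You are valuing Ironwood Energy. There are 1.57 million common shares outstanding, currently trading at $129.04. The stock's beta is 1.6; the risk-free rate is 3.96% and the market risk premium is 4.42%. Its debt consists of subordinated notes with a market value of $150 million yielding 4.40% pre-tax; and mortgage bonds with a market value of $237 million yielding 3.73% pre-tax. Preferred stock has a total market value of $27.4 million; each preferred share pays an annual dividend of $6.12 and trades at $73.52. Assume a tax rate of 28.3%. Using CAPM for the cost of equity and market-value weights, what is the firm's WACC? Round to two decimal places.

5.79%

Cost of equity via CAPM: Re = 3.96% + 1.6 × 4.42% = 11.0320%.
Cost of preferred: Rp = 6.12 / 73.52 = 8.3243%.
Market value of equity E = 129.04 × 1.57m = 202.5928m.
Total capital V = 202.5928 + 27.4 + 150 + 237 = 616.9928.
Equity: weight = 202.5928/616.9928 = 0.3284; cost = 11.032%.
Preferred: weight = 27.4/616.9928 = 0.0444; cost = 8.3243%.
Subordinated notes: weight = 150/616.9928 = 0.2431; after-tax cost = 4.4% × (1 − 28.3%) = 3.1548%.
Mortgage bonds: weight = 237/616.9928 = 0.3841; after-tax cost = 3.73% × (1 − 28.3%) = 2.6744%.
WACC = 0.3284 × 11.0320% + 0.0444 × 8.3243% + 0.2431 × 3.1548% + 0.3841 × 2.6744% = 5.7864%.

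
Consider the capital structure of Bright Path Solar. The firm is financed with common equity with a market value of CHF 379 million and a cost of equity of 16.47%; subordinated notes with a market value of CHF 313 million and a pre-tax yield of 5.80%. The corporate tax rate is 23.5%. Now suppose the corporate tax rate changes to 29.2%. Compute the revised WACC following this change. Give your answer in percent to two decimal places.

10.88%

After the change:
Total capital V = 379 + 313 = 692.
Equity: weight = 379/692 = 0.5477; cost = 16.47%.
Subordinated notes: weight = 313/692 = 0.4523; after-tax cost = 5.8% × (1 − 29.2%) = 4.1064%.
WACC = 0.5477 × 16.4700% + 0.4523 × 4.1064% = 10.8778%.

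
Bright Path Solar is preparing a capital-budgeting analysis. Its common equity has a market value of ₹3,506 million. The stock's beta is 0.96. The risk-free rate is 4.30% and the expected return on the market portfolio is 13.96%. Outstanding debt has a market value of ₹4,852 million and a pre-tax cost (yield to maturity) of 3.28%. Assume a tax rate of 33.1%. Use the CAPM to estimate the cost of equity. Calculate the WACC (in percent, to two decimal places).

6.97%

Market risk premium = 13.96% − 4.3% = 9.66%.
Cost of equity via CAPM: Re = 4.3% + 0.96 × 9.66% = 13.5736%.
Total capital V = 3506 + 4852 = 8358.
Equity: weight = 3506/8358 = 0.4195; cost = 13.5736%.
Debt: weight = 4852/8358 = 0.5805; after-tax cost = 3.28% × (1 − 33.1%) = 2.1943%.
WACC = 0.4195 × 13.5736% + 0.5805 × 2.1943% = 6.9677%.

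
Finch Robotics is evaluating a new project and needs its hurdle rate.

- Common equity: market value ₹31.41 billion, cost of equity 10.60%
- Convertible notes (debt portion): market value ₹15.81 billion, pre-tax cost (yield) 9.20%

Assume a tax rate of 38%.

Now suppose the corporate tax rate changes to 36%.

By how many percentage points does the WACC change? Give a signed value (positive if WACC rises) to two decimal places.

+0.06 pp

Current WACC:
Total capital V = 31.41 + 15.81 = 47.22.
Equity: weight = 31.41/47.22 = 0.6652; cost = 10.6%.
Convertible notes (debt portion): weight = 15.81/47.22 = 0.3348; after-tax cost = 9.2% × (1 − 38%) = 5.7040%.
WACC = 0.6652 × 10.6000% + 0.3348 × 5.7040% = 8.9607%.
After the change:
Total capital V = 31.41 + 15.81 = 47.22.
Equity: weight = 31.41/47.22 = 0.6652; cost = 10.6%.
Convertible notes (debt portion): weight = 15.81/47.22 = 0.3348; after-tax cost = 9.2% × (1 − 36%) = 5.8880%.
WACC = 0.6652 × 10.6000% + 0.3348 × 5.8880% = 9.0223%.
Change in WACC = 9.0223% − 8.9607% = 0.0616 pp.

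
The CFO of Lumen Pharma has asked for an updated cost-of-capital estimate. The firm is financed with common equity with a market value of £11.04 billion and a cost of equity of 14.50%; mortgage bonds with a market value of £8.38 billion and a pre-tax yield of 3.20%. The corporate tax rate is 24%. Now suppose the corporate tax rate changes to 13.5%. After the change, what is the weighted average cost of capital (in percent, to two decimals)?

After the change:
Total capital V = 11.04 + 8.38 = 19.42.
Equity: weight = 11.04/19.42 = 0.5685; cost = 14.5%.
Mortgage bonds: weight = 8.38/19.42 = 0.4315; after-tax cost = 3.2% × (1 − 13.5%) = 2.7680%.
WACC = 0.5685 × 14.5000% + 0.4315 × 2.7680% = 9.4375%.

9.44%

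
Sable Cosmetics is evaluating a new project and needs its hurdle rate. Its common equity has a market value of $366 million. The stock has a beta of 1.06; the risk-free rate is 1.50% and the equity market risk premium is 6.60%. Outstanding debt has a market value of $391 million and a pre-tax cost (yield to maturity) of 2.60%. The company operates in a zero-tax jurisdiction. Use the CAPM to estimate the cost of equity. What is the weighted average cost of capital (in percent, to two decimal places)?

5.45%

Cost of equity via CAPM: Re = 1.5% + 1.06 × 6.6% = 8.4960%.
Total capital V = 366 + 391 = 757.
Equity: weight = 366/757 = 0.4835; cost = 8.496%.
Debt: weight = 391/757 = 0.5165; after-tax cost = 2.6% × (1 − 0%) = 2.6000%.
WACC = 0.4835 × 8.4960% + 0.5165 × 2.6000% = 5.4506%.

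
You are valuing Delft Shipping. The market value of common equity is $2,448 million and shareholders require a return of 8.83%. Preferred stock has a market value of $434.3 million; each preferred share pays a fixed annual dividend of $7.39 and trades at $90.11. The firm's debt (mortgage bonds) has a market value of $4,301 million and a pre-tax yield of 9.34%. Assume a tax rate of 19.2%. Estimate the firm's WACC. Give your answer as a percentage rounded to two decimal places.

Cost of preferred: Rp = 7.39 / 90.11 = 8.2011%.
Total capital V = 2448 + 434.3 + 4301 = 7183.3.
Equity: weight = 2448/7183.3 = 0.3408; cost = 8.83%.
Preferred: weight = 434.3/7183.3 = 0.0605; cost = 8.2011%.
Mortgage bonds: weight = 4301/7183.3 = 0.5987; after-tax cost = 9.34% × (1 − 19.2%) = 7.5467%.
WACC = 0.3408 × 8.8300% + 0.0605 × 8.2011% + 0.5987 × 7.5467% = 8.0236%.

8.02%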